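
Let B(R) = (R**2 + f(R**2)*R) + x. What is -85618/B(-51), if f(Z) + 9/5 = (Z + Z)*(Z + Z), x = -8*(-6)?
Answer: 214045/3450245658 ≈ 6.2038e-5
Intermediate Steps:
x = 48
f(Z) = -9/5 + 4*Z**2 (f(Z) = -9/5 + (Z + Z)*(Z + Z) = -9/5 + (2*Z)*(2*Z) = -9/5 + 4*Z**2)
B(R) = 48 + R**2 + R*(-9/5 + 4*R**4) (B(R) = (R**2 + (-9/5 + 4*(R**2)**2)*R) + 48 = (R**2 + (-9/5 + 4*R**4)*R) + 48 = (R**2 + R*(-9/5 + 4*R**4)) + 48 = 48 + R**2 + R*(-9/5 + 4*R**4))
-85618/B(-51) = -85618/(48 + (-51)**2 + 4*(-51)**5 - 9/5*(-51)) = -85618/(48 + 2601 + 4*(-345025251) + 459/5) = -85618/(48 + 2601 - 1380101004 + 459/5) = -85618/(-6900491316/5) = -85618*(-5/6900491316) = 214045/3450245658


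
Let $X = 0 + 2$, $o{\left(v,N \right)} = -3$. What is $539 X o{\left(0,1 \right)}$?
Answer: $-3234$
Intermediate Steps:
$X = 2$
$539 X o{\left(0,1 \right)} = 539 \cdot 2 \left(-3\right) = 539 \left(-6\right) = -3234$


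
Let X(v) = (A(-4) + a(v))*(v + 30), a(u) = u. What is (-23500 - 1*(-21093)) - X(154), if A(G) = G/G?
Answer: -30927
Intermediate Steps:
A(G) = 1
X(v) = (1 + v)*(30 + v) (X(v) = (1 + v)*(v + 30) = (1 + v)*(30 + v))
(-23500 - 1*(-21093)) - X(154) = (-23500 - 1*(-21093)) - (30 + 154**2 + 31*154) = (-23500 + 21093) - (30 + 23716 + 4774) = -2407 - 1*28520 = -2407 - 28520 = -30927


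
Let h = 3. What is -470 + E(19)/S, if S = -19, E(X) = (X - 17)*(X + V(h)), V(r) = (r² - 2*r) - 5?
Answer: -8964/19 ≈ -471.79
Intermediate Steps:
V(r) = -5 + r² - 2*r
E(X) = (-17 + X)*(-2 + X) (E(X) = (X - 17)*(X + (-5 + 3² - 2*3)) = (-17 + X)*(X + (-5 + 9 - 6)) = (-17 + X)*(X - 2) = (-17 + X)*(-2 + X))
-470 + E(19)/S = -470 + (34 + 19² - 19*19)/(-19) = -470 + (34 + 361 - 361)*(-1/19) = -470 + 34*(-1/19) = -470 - 34/19 = -8964/19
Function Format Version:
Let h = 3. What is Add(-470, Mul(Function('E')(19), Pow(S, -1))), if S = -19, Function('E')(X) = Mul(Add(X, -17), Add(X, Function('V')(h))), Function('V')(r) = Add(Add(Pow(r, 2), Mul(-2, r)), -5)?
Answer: Rational(-8964, 19) ≈ -471.79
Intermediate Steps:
Function('V')(r) = Add(-5, Pow(r, 2), Mul(-2, r))
Function('E')(X) = Mul(Add(-17, X), Add(-2, X)) (Function('E')(X) = Mul(Add(X, -17), Add(X, Add(-5, Pow(3, 2), Mul(-2, 3)))) = Mul(Add(-17, X), Add(X, Add(-5, 9, -6))) = Mul(Add(-17, X), Add(X, -2)) = Mul(Add(-17, X), Add(-2, X)))
Add(-470, Mul(Function('E')(19), Pow(S, -1))) = Add(-470, Mul(Add(34, Pow(19, 2), Mul(-19, 19)), Pow(-19, -1))) = Add(-470, Mul(Add(34, 361, -361), Rational(-1, 19))) = Add(-470, Mul(34, Rational(-1, 19))) = Add(-470, Rational(-34, 19)) = Rational(-8964, 19)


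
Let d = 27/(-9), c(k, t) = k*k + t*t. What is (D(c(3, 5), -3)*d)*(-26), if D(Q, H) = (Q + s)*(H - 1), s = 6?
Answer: -12480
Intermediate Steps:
c(k, t) = k² + t²
d = -3 (d = 27*(-⅑) = -3)
D(Q, H) = (-1 + H)*(6 + Q) (D(Q, H) = (Q + 6)*(H - 1) = (6 + Q)*(-1 + H) = (-1 + H)*(6 + Q))
(D(c(3, 5), -3)*d)*(-26) = ((-6 - (3² + 5²) + 6*(-3) - 3*(3² + 5²))*(-3))*(-26) = ((-6 - (9 + 25) - 18 - 3*(9 + 25))*(-3))*(-26) = ((-6 - 1*34 - 18 - 3*34)*(-3))*(-26) = ((-6 - 34 - 18 - 102)*(-3))*(-26) = -160*(-3)*(-26) = 480*(-26) = -12480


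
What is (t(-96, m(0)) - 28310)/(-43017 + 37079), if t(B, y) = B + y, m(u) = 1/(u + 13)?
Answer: 369277/77194 ≈ 4.7838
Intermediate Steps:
m(u) = 1/(13 + u)
(t(-96, m(0)) - 28310)/(-43017 + 37079) = ((-96 + 1/(13 + 0)) - 28310)/(-43017 + 37079) = ((-96 + 1/13) - 28310)/(-5938) = ((-96 + 1/13) - 28310)*(-1/5938) = (-1247/13 - 28310)*(-1/5938) = -369277/13*(-1/5938) = 369277/77194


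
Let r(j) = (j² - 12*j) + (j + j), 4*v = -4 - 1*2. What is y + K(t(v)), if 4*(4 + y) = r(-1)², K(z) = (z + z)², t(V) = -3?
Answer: 249/4 ≈ 62.250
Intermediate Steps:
v = -3/2 (v = (-4 - 1*2)/4 = (-4 - 2)/4 = (¼)*(-6) = -3/2 ≈ -1.5000)
r(j) = j² - 10*j (r(j) = (j² - 12*j) + 2*j = j² - 10*j)
K(z) = 4*z² (K(z) = (2*z)² = 4*z²)
y = 105/4 (y = -4 + (-(-10 - 1))²/4 = -4 + (-1*(-11))²/4 = -4 + (¼)*11² = -4 + (¼)*121 = -4 + 121/4 = 105/4 ≈ 26.250)
y + K(t(v)) = 105/4 + 4*(-3)² = 105/4 + 4*9 = 105/4 + 36 = 249/4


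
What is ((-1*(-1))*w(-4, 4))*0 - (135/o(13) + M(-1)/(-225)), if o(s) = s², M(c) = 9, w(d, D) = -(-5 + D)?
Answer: -3206/4225 ≈ -0.75882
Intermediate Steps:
w(d, D) = 5 - D
((-1*(-1))*w(-4, 4))*0 - (135/o(13) + M(-1)/(-225)) = ((-1*(-1))*(5 - 1*4))*0 - (135/(13²) + 9/(-225)) = (1*(5 - 4))*0 - (135/169 + 9*(-1/225)) = (1*1)*0 - (135*(1/169) - 1/25) = 1*0 - (135/169 - 1/25) = 0 - 1*3206/4225 = 0 - 3206/4225 = -3206/4225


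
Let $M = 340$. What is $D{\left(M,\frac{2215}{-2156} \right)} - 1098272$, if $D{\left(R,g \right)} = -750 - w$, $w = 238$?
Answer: $-1099260$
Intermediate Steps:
$D{\left(R,g \right)} = -988$ ($D{\left(R,g \right)} = -750 - 238 = -988$)
$D{\left(M,\frac{2215}{-2156} \right)} - 1098272 = -988 - 1098272 = -1099260$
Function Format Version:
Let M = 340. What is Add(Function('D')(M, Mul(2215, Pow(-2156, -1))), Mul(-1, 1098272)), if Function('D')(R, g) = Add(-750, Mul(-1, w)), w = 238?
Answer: -1099260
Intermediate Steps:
Function('D')(R, g) = -988 (Function('D')(R, g) = Add(-750, Mul(-1, 238)) = Add(-750, -238) = -988)
Add(Function('D')(M, Mul(2215, Pow(-2156, -1))), Mul(-1, 1098272)) = Add(-988, Mul(-1, 1098272)) = Add(-988, -1098272) = -1099260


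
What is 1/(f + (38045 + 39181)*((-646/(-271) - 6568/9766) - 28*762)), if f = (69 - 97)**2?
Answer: -1323293/2180205939464932 ≈ -6.0696e-10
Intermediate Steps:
f = 784 (f = (-28)**2 = 784)
1/(f + (38045 + 39181)*((-646/(-271) - 6568/9766) - 28*762)) = 1/(784 + (38045 + 39181)*((-646/(-271) - 6568/9766) - 28*762)) = 1/(784 + 77226*((-646*(-1/271) - 6568*1/9766) - 21336)) = 1/(784 + 77226*((646/271 - 3284/4883) - 21336)) = 1/(784 + 77226*(2264454/1323293 - 21336)) = 1/(784 + 77226*(-28231514994/1323293)) = 1/(784 - 2180206976926644/1323293) = 1/(-2180205939464932/1323293) = -1323293/2180205939464932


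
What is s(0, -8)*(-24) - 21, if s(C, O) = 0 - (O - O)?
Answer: -21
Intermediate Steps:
s(C, O) = 0 (s(C, O) = 0 - 1*0 = 0 + 0 = 0)
s(0, -8)*(-24) - 21 = 0*(-24) - 21 = 0 - 21 = -21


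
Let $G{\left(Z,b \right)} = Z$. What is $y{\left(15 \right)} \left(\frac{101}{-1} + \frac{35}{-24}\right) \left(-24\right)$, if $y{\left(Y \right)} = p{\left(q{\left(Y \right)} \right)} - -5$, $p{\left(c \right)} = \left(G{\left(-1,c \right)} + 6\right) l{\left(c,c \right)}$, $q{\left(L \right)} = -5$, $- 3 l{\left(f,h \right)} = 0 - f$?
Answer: $- \frac{24590}{3} \approx -8196.7$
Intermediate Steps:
$l{\left(f,h \right)} = \frac{f}{3}$ ($l{\left(f,h \right)} = - \frac{0 - f}{3} = - \frac{\left(-1\right) f}{3} = \frac{f}{3}$)
$p{\left(c \right)} = \frac{5 c}{3}$ ($p{\left(c \right)} = \left(-1 + 6\right) \frac{c}{3} = 5 \frac{c}{3} = \frac{5 c}{3}$)
$y{\left(Y \right)} = - \frac{10}{3}$ ($y{\left(Y \right)} = \frac{5}{3} \left(-5\right) - -5 = - \frac{25}{3} + 5 = - \frac{10}{3}$)
$y{\left(15 \right)} \left(\frac{101}{-1} + \frac{35}{-24}\right) \left(-24\right) = - \frac{10 \left(\frac{101}{-1} + \frac{35}{-24}\right)}{3} \left(-24\right) = - \frac{10 \left(101 \left(-1\right) + 35 \left(- \frac{1}{24}\right)\right)}{3} \left(-24\right) = - \frac{10 \left(-101 - \frac{35}{24}\right)}{3} \left(-24\right) = \left(- \frac{10}{3}\right) \left(- \frac{2459}{24}\right) \left(-24\right) = \frac{12295}{36} \left(-24\right) = - \frac{24590}{3}$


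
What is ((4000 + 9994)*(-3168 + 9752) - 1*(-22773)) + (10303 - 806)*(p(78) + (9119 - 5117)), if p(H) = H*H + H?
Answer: 188686777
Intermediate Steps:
p(H) = H + H² (p(H) = H² + H = H + H²)
((4000 + 9994)*(-3168 + 9752) - 1*(-22773)) + (10303 - 806)*(p(78) + (9119 - 5117)) = ((4000 + 9994)*(-3168 + 9752) - 1*(-22773)) + (10303 - 806)*(78*(1 + 78) + (9119 - 5117)) = (13994*6584 + 22773) + 9497*(78*79 + 4002) = (92136496 + 22773) + 9497*(6162 + 4002) = 92159269 + 9497*10164 = 92159269 + 96527508 = 188686777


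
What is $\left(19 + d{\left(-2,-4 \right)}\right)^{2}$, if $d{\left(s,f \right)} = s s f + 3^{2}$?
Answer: $144$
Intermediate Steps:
$d{\left(s,f \right)} = 9 + f s^{2}$ ($d{\left(s,f \right)} = s^{2} f + 9 = f s^{2} + 9 = 9 + f s^{2}$)
$\left(19 + d{\left(-2,-4 \right)}\right)^{2} = \left(19 + \left(9 - 4 \left(-2\right)^{2}\right)\right)^{2} = \left(19 + \left(9 - 16\right)\right)^{2} = \left(19 - 7\right)^{2} = 12^{2} = 144$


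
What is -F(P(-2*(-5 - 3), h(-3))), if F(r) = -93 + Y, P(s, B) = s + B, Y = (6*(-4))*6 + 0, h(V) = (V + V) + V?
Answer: 237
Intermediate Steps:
h(V) = 3*V (h(V) = 2*V + V = 3*V)
Y = -144 (Y = -24*6 + 0 = -144 + 0 = -144)
P(s, B) = B + s
F(r) = -237 (F(r) = -93 - 144 = -237)
-F(P(-2*(-5 - 3), h(-3))) = -1*(-237) = 237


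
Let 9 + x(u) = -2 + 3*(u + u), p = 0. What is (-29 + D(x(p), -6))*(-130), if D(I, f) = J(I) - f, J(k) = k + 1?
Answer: 4290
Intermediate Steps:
J(k) = 1 + k
x(u) = -11 + 6*u (x(u) = -9 + (-2 + 3*(u + u)) = -9 + (-2 + 3*(2*u)) = -9 + (-2 + 6*u) = -11 + 6*u)
D(I, f) = 1 + I - f (D(I, f) = (1 + I) - f = 1 + I - f)
(-29 + D(x(p), -6))*(-130) = (-29 + (1 + (-11 + 6*0) - 1*(-6)))*(-130) = (-29 + (1 + (-11 + 0) + 6))*(-130) = (-29 + (1 - 11 + 6))*(-130) = (-29 - 4)*(-130) = -33*(-130) = 4290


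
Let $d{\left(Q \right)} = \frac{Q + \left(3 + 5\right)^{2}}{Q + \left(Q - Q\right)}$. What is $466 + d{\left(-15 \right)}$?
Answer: $\frac{6941}{15} \approx 462.73$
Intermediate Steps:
$d{\left(Q \right)} = \frac{64 + Q}{Q}$ ($d{\left(Q \right)} = \frac{Q + 8^{2}}{Q + 0} = \frac{Q + 64}{Q} = \frac{64 + Q}{Q}$)
$466 + d{\left(-15 \right)} = 466 + \frac{64 - 15}{-15} = 466 - \frac{49}{15} = \frac{6941}{15}$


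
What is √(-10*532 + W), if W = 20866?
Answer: √15546 ≈ 124.68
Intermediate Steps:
√(-10*532 + W) = √(-10*532 + 20866) = √(-5320 + 20866) = √15546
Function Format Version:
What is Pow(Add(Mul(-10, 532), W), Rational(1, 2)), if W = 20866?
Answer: Pow(15546, Rational(1, 2)) ≈ 124.68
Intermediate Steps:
Pow(Add(Mul(-10, 532), W), Rational(1, 2)) = Pow(Add(Mul(-10, 532), 20866), Rational(1, 2)) = Pow(Add(-5320, 20866), Rational(1, 2)) = Pow(15546, Rational(1, 2))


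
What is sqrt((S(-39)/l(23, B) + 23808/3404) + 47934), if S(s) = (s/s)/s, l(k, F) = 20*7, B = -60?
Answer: sqrt(258756607218235035)/2323230 ≈ 218.95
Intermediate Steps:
l(k, F) = 140
S(s) = 1/s
sqrt((S(-39)/l(23, B) + 23808/3404) + 47934) = sqrt((1/(-39*140) + 23808/3404) + 47934) = sqrt((-1/39*1/140 + 23808*(1/3404)) + 47934) = sqrt((-1/5460 + 5952/851) + 47934) = sqrt(32497069/4646460 + 47934) = sqrt(222755910709/4646460) = sqrt(258756607218235035)/2323230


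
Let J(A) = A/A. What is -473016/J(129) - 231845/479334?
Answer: -226732883189/479334 ≈ -4.7302e+5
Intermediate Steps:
J(A) = 1
-473016/J(129) - 231845/479334 = -473016/1 - 231845/479334 = -473016*1 - 231845*1/479334 = -473016 - 231845/479334 = -226732883189/479334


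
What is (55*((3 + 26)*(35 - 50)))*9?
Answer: -215325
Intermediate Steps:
(55*((3 + 26)*(35 - 50)))*9 = (55*(29*(-15)))*9 = (55*(-435))*9 = -23925*9 = -215325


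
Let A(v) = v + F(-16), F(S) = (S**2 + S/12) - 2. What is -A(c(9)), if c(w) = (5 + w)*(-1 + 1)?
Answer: -758/3 ≈ -252.67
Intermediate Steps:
c(w) = 0 (c(w) = (5 + w)*0 = 0)
F(S) = -2 + S**2 + S/12 (F(S) = (S**2 + S/12) - 2 = -2 + S**2 + S/12)
A(v) = 758/3 + v (A(v) = v + (-2 + (-16)**2 + (1/12)*(-16)) = v + (-2 + 256 - 4/3) = v + 758/3 = 758/3 + v)
-A(c(9)) = -(758/3 + 0) = -1*758/3 = -758/3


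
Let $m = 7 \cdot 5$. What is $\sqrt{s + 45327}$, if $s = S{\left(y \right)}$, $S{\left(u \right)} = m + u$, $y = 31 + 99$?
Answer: $2 \sqrt{11373} \approx 213.29$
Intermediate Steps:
$m = 35$
$y = 130$
$S{\left(u \right)} = 35 + u$
$s = 165$ ($s = 35 + 130 = 165$)
$\sqrt{s + 45327} = \sqrt{165 + 45327} = \sqrt{45492} = 2 \sqrt{11373}$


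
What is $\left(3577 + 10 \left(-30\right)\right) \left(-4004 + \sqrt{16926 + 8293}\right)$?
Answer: $-13121108 + 3277 \sqrt{25219} \approx -1.2601 \cdot 10^{7}$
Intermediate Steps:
$\left(3577 + 10 \left(-30\right)\right) \left(-4004 + \sqrt{16926 + 8293}\right) = \left(3577 - 300\right) \left(-4004 + \sqrt{25219}\right) = 3277 \left(-4004 + \sqrt{25219}\right) = -13121108 + 3277 \sqrt{25219}$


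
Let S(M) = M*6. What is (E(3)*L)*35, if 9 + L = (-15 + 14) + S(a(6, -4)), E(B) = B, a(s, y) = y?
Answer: -3570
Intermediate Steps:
S(M) = 6*M
L = -34 (L = -9 + ((-15 + 14) + 6*(-4)) = -9 + (-1 - 24) = -9 - 25 = -34)
(E(3)*L)*35 = (3*(-34))*35 = -102*35 = -3570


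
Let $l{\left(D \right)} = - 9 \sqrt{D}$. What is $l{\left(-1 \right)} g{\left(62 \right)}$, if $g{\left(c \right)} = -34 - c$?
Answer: $864 i \approx 864.0 i$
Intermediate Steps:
$l{\left(-1 \right)} g{\left(62 \right)} = - 9 \sqrt{-1} \left(-34 - 62\right) = - 9 i \left(-34 - 62\right) = - 9 i \left(-96\right) = 864 i$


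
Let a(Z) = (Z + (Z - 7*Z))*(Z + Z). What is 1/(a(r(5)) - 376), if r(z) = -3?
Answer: -1/466 ≈ -0.0021459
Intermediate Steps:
a(Z) = -10*Z² (a(Z) = (Z - 6*Z)*(2*Z) = (-5*Z)*(2*Z) = -10*Z²)
1/(a(r(5)) - 376) = 1/(-10*(-3)² - 376) = 1/(-10*9 - 376) = 1/(-90 - 376) = 1/(-466) = -1/466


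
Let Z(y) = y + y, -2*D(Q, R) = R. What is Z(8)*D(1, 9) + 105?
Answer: 33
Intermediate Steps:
D(Q, R) = -R/2
Z(y) = 2*y
Z(8)*D(1, 9) + 105 = (2*8)*(-½*9) + 105 = 16*(-9/2) + 105 = -72 + 105 = 33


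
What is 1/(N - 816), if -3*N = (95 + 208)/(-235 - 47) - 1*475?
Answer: -94/61787 ≈ -0.0015214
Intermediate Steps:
N = 14917/94 (N = -((95 + 208)/(-235 - 47) - 1*475)/3 = -(303/(-282) - 475)/3 = -(303*(-1/282) - 475)/3 = -(-101/94 - 475)/3 = -1/3*(-44751/94) = 14917/94 ≈ 158.69)
1/(N - 816) = 1/(14917/94 - 816) = 1/(-61787/94) = -94/61787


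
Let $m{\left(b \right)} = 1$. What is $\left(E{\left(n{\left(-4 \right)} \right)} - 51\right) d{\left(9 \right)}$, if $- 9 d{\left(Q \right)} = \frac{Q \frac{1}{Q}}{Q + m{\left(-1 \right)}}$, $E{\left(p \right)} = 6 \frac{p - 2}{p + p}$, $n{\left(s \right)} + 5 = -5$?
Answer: $\frac{79}{150} \approx 0.52667$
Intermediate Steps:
$n{\left(s \right)} = -10$ ($n{\left(s \right)} = -5 - 5 = -10$)
$E{\left(p \right)} = \frac{3 \left(-2 + p\right)}{p}$ ($E{\left(p \right)} = 6 \frac{-2 + p}{2 p} = \frac{3 \left(-2 + p\right)}{p}$)
$d{\left(Q \right)} = - \frac{1}{9 \left(1 + Q\right)}$ ($d{\left(Q \right)} = - \frac{\frac{Q}{Q} \frac{1}{Q + 1}}{9} = - \frac{1 \frac{1}{1 + Q}}{9} = - \frac{1}{9 \left(1 + Q\right)}$)
$\left(E{\left(n{\left(-4 \right)} \right)} - 51\right) d{\left(9 \right)} = \left(\left(3 - \frac{6}{-10}\right) - 51\right) \left(- \frac{1}{9 + 9 \cdot 9}\right) = \left(\left(3 - - \frac{3}{5}\right) - 51\right) \left(- \frac{1}{9 + 81}\right) = \left(\left(3 + \frac{3}{5}\right) - 51\right) \left(- \frac{1}{90}\right) = \left(\frac{18}{5} - 51\right) \left(\left(-1\right) \frac{1}{90}\right) = \left(- \frac{237}{5}\right) \left(- \frac{1}{90}\right) = \frac{79}{150}$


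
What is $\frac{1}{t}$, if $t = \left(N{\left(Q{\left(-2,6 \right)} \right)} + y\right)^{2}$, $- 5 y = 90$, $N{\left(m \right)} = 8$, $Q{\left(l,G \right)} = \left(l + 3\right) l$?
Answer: $\frac{1}{100} \approx 0.01$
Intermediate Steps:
$Q{\left(l,G \right)} = l \left(3 + l\right)$ ($Q{\left(l,G \right)} = \left(3 + l\right) l = l \left(3 + l\right)$)
$y = -18$ ($y = \left(- \frac{1}{5}\right) 90 = -18$)
$t = 100$ ($t = \left(8 - 18\right)^{2} = \left(-10\right)^{2} = 100$)
$\frac{1}{t} = \frac{1}{100}$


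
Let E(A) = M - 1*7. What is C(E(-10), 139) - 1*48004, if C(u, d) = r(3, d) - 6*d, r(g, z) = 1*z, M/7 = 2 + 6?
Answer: -48699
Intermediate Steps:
M = 56 (M = 7*(2 + 6) = 7*8 = 56)
r(g, z) = z
E(A) = 49 (E(A) = 56 - 1*7 = 56 - 7 = 49)
C(u, d) = -5*d (C(u, d) = d - 6*d = -5*d)
C(E(-10), 139) - 1*48004 = -5*139 - 1*48004 = -695 - 48004 = -48699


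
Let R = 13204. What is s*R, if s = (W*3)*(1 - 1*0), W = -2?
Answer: -79224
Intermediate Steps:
s = -6 (s = (-2*3)*(1 - 1*0) = -6*(1 + 0) = -6*1 = -6)
s*R = -6*13204 = -79224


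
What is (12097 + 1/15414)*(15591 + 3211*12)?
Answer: 3363981851519/5138 ≈ 6.5473e+8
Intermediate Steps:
(12097 + 1/15414)*(15591 + 3211*12) = (12097 + 1/15414)*(15591 + 38532) = (186463159/15414)*54123 = 3363981851519/5138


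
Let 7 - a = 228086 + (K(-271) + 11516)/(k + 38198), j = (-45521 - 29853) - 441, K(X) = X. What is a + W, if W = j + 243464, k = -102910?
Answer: -3910534915/64712 ≈ -60430.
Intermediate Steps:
j = -75815 (j = -75374 - 441 = -75815)
a = -14759437003/64712 (a = 7 - (228086 + (-271 + 11516)/(-102910 + 38198)) = 7 - (228086 + 11245/(-64712)) = 7 - (228086 + 11245*(-1/64712)) = 7 - (228086 - 11245/64712) = 7 - 1*14759889987/64712 = 7 - 14759889987/64712 = -14759437003/64712 ≈ -2.2808e+5)
W = 167649 (W = -75815 + 243464 = 167649)
a + W = -14759437003/64712 + 167649 = -3910534915/64712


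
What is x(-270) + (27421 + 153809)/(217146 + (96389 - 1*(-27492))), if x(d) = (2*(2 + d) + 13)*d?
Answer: 48156603900/341027 ≈ 1.4121e+5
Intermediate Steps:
x(d) = d*(17 + 2*d) (x(d) = ((4 + 2*d) + 13)*d = (17 + 2*d)*d = d*(17 + 2*d))
x(-270) + (27421 + 153809)/(217146 + (96389 - 1*(-27492))) = -270*(17 + 2*(-270)) + (27421 + 153809)/(217146 + (96389 - 1*(-27492))) = -270*(17 - 540) + 181230/(217146 + (96389 + 27492)) = -270*(-523) + 181230/(217146 + 123881) = 141210 + 181230/341027 = 48156603900/341027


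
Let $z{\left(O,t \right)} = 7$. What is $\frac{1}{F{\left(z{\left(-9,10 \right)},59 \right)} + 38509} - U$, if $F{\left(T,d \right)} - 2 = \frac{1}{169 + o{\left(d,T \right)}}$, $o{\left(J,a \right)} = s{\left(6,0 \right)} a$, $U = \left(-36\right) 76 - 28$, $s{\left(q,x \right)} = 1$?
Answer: $\frac{18734218044}{6777937} \approx 2764.0$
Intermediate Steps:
$U = -2764$ ($U = -2736 - 28 = -2764$)
$o{\left(J,a \right)} = a$ ($o{\left(J,a \right)} = 1 a = a$)
$F{\left(T,d \right)} = 2 + \frac{1}{169 + T}$
$\frac{1}{F{\left(z{\left(-9,10 \right)},59 \right)} + 38509} - U = \frac{1}{\frac{339 + 2 \cdot 7}{169 + 7} + 38509} - -2764 = \frac{1}{\frac{339 + 14}{176} + 38509} + 2764 = \frac{1}{\frac{1}{176} \cdot 353 + 38509} + 2764 = \frac{1}{\frac{353}{176} + 38509} + 2764 = \frac{1}{\frac{6777937}{176}} + 2764 = \frac{176}{6777937} + 2764 = \frac{18734218044}{6777937}$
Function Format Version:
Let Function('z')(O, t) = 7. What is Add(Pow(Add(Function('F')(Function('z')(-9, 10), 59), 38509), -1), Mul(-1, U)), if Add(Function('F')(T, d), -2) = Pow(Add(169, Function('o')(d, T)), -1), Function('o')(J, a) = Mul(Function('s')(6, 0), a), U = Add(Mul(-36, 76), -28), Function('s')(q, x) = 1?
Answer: Rational(18734218044, 6777937) ≈ 2764.0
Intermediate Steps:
U = -2764 (U = Add(-2736, -28) = -2764)
Function('o')(J, a) = a (Function('o')(J, a) = Mul(1, a) = a)
Function('F')(T, d) = Add(2, Pow(Add(169, T), -1))
Add(Pow(Add(Function('F')(Function('z')(-9, 10), 59), 38509), -1), Mul(-1, U)) = Add(Pow(Add(Mul(Pow(Add(169, 7), -1), Add(339, Mul(2, 7))), 38509), -1), Mul(-1, -2764)) = Add(Pow(Add(Mul(Pow(176, -1), Add(339, 14)), 38509), -1), 2764) = Add(Pow(Add(Mul(Rational(1, 176), 353), 38509), -1), 2764) = Add(Pow(Add(Rational(353, 176), 38509), -1), 2764) = Add(Pow(Rational(6777937, 176), -1), 2764) = Add(Rational(176, 6777937), 2764) = Rational(18734218044, 6777937)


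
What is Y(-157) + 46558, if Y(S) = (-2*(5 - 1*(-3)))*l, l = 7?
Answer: 46446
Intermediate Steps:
Y(S) = -112 (Y(S) = -2*(5 - 1*(-3))*7 = -2*(5 + 3)*7 = -2*8*7 = -16*7 = -112)
Y(-157) + 46558 = -112 + 46558 = 46446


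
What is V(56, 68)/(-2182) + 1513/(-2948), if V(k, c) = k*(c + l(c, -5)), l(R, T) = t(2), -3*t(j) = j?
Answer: -21625937/9648804 ≈ -2.2413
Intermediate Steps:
t(j) = -j/3
l(R, T) = -⅔ (l(R, T) = -⅓*2 = -⅔)
V(k, c) = k*(-⅔ + c) (V(k, c) = k*(c - ⅔) = k*(-⅔ + c))
V(56, 68)/(-2182) + 1513/(-2948) = ((⅓)*56*(-2 + 3*68))/(-2182) + 1513/(-2948) = ((⅓)*56*(-2 + 204))*(-1/2182) + 1513*(-1/2948) = ((⅓)*56*202)*(-1/2182) - 1513/2948 = (11312/3)*(-1/2182) - 1513/2948 = -5656/3273 - 1513/2948 = -21625937/9648804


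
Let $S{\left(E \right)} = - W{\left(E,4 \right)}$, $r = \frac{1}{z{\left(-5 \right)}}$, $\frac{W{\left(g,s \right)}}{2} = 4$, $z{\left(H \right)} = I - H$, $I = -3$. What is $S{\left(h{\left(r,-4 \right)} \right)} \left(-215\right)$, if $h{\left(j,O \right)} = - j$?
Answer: $1720$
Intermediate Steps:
$z{\left(H \right)} = -3 - H$
$W{\left(g,s \right)} = 8$ ($W{\left(g,s \right)} = 2 \cdot 4 = 8$)
$r = \frac{1}{2}$ ($r = \frac{1}{-3 - -5} = \frac{1}{-3 + 5} = \frac{1}{2} \approx 0.5$)
$S{\left(E \right)} = -8$ ($S{\left(E \right)} = \left(-1\right) 8 = -8$)
$S{\left(h{\left(r,-4 \right)} \right)} \left(-215\right) = \left(-8\right) \left(-215\right) = 1720$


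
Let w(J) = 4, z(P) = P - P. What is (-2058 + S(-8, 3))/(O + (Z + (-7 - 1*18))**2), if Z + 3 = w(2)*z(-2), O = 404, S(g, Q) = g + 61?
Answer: -2005/1188 ≈ -1.6877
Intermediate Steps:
S(g, Q) = 61 + g
z(P) = 0
Z = -3 (Z = -3 + 4*0 = -3 + 0 = -3)
(-2058 + S(-8, 3))/(O + (Z + (-7 - 1*18))**2) = (-2058 + (61 - 8))/(404 + (-3 + (-7 - 1*18))**2) = (-2058 + 53)/(404 + (-3 + (-7 - 18))**2) = -2005/(404 + (-3 - 25)**2) = -2005/(404 + (-28)**2) = -2005/(404 + 784) = -2005/1188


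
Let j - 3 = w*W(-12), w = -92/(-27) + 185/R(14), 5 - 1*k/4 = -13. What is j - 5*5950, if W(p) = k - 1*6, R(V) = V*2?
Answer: -3664841/126 ≈ -29086.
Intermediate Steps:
k = 72 (k = 20 - 4*(-13) = 20 + 52 = 72)
R(V) = 2*V
W(p) = 66 (W(p) = 72 - 1*6 = 72 - 6 = 66)
w = 7571/756 (w = -92/(-27) + 185/((2*14)) = -92*(-1/27) + 185/28 = 92/27 + 185*(1/28) = 92/27 + 185/28 = 7571/756 ≈ 10.015)
j = 83659/126 (j = 3 + (7571/756)*66 = 3 + 83281/126 = 83659/126 ≈ 663.96)
j - 5*5950 = 83659/126 - 5*5950 = 83659/126 - 29750 = -3664841/126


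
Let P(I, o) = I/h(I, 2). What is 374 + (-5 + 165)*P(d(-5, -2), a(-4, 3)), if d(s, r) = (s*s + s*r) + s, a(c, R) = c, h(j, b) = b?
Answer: 2774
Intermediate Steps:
d(s, r) = s + s² + r*s (d(s, r) = (s² + r*s) + s = s + s² + r*s)
P(I, o) = I/2
374 + (-5 + 165)*P(d(-5, -2), a(-4, 3)) = 374 + (-5 + 165)*((-5*(1 - 2 - 5))/2) = 374 + 160*((-5*(-6))/2) = 374 + 160*((½)*30) = 374 + 160*15 = 374 + 2400 = 2774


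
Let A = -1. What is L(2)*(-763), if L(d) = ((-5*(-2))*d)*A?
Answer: 15260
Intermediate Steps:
L(d) = -10*d (L(d) = ((-5*(-2))*d)*(-1) = (10*d)*(-1) = -10*d)
L(2)*(-763) = -10*2*(-763) = -20*(-763) = 15260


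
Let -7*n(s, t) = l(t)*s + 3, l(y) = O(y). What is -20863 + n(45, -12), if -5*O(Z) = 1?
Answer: -146035/7 ≈ -20862.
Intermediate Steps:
O(Z) = -⅕ (O(Z) = -⅕*1 = -⅕)
l(y) = -⅕
n(s, t) = -3/7 + s/35 (n(s, t) = -(-s/5 + 3)/7 = -(3 - s/5)/7 = -3/7 + s/35)
-20863 + n(45, -12) = -20863 + (-3/7 + (1/35)*45) = -20863 + (-3/7 + 9/7) = -20863 + 6/7 = -146035/7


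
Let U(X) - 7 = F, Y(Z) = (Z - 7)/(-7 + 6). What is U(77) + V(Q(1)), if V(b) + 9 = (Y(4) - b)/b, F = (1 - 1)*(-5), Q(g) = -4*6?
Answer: -25/8 ≈ -3.1250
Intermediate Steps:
Q(g) = -24
Y(Z) = 7 - Z (Y(Z) = (-7 + Z)/(-1) = (-7 + Z)*(-1) = 7 - Z)
F = 0 (F = 0*(-5) = 0)
U(X) = 7 (U(X) = 7 + 0 = 7)
V(b) = -9 + (3 - b)/b (V(b) = -9 + ((7 - 1*4) - b)/b = -9 + ((7 - 4) - b)/b = -9 + (3 - b)/b)
U(77) + V(Q(1)) = 7 + (-10 + 3/(-24)) = 7 + (-10 + 3*(-1/24)) = 7 + (-10 - ⅛) = 7 - 81/8 = -25/8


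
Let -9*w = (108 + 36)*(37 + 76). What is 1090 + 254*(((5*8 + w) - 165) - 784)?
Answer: -689028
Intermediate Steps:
w = -1808 (w = -(108 + 36)*(37 + 76)/9 = -16*113 = -⅑*16272 = -1808)
1090 + 254*(((5*8 + w) - 165) - 784) = 1090 + 254*(((5*8 - 1808) - 165) - 784) = 1090 + 254*(((40 - 1808) - 165) - 784) = 1090 + 254*((-1768 - 165) - 784) = 1090 + 254*(-1933 - 784) = 1090 + 254*(-2717) = 1090 - 690118 = -689028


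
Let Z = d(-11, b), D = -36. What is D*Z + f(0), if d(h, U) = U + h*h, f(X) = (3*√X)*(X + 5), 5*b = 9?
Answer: -22104/5 ≈ -4420.8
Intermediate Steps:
b = 9/5 (b = (⅕)*9 = 9/5 ≈ 1.8000)
f(X) = 3*√X*(5 + X) (f(X) = (3*√X)*(5 + X) = 3*√X*(5 + X))
d(h, U) = U + h²
Z = 614/5 (Z = 9/5 + (-11)² = 9/5 + 121 = 614/5 ≈ 122.80)
D*Z + f(0) = -36*614/5 + 3*√0*(5 + 0) = -22104/5 + 3*0*5 = -22104/5 + 0 = -22104/5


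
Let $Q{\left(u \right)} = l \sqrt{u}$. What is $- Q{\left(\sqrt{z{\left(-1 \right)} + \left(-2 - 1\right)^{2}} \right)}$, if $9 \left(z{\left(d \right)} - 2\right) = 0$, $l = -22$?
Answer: $22 \sqrt[4]{11} \approx 40.066$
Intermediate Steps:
$z{\left(d \right)} = 2$ ($z{\left(d \right)} = 2 + \frac{1}{9} \cdot 0 = 2 + 0 = 2$)
$Q{\left(u \right)} = - 22 \sqrt{u}$
$- Q{\left(\sqrt{z{\left(-1 \right)} + \left(-2 - 1\right)^{2}} \right)} = - \left(-22\right) \sqrt{\sqrt{2 + \left(-2 - 1\right)^{2}}} = - \left(-22\right) \sqrt{\sqrt{2 + \left(-3\right)^{2}}} = - \left(-22\right) \sqrt{\sqrt{2 + 9}} = - \left(-22\right) \sqrt{\sqrt{11}} = - \left(-22\right) \sqrt[4]{11} = 22 \sqrt[4]{11}$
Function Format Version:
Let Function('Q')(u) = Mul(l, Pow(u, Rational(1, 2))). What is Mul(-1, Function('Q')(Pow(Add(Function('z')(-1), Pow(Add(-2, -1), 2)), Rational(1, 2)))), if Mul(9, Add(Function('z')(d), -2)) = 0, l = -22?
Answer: Mul(22, Pow(11, Rational(1, 4))) ≈ 40.066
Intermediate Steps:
Function('z')(d) = 2 (Function('z')(d) = Add(2, Mul(Rational(1, 9), 0)) = Add(2, 0) = 2)
Function('Q')(u) = Mul(-22, Pow(u, Rational(1, 2)))
Mul(-1, Function('Q')(Pow(Add(Function('z')(-1), Pow(Add(-2, -1), 2)), Rational(1, 2)))) = Mul(-1, Mul(-22, Pow(Pow(Add(2, Pow(Add(-2, -1), 2)), Rational(1, 2)), Rational(1, 2)))) = Mul(-1, Mul(-22, Pow(Pow(Add(2, Pow(-3, 2)), Rational(1, 2)), Rational(1, 2)))) = Mul(-1, Mul(-22, Pow(Pow(Add(2, 9), Rational(1, 2)), Rational(1, 2)))) = Mul(-1, Mul(-22, Pow(Pow(11, Rational(1, 2)), Rational(1, 2)))) = Mul(-1, Mul(-22, Pow(11, Rational(1, 4)))) = Mul(22, Pow(11, Rational(1, 4)))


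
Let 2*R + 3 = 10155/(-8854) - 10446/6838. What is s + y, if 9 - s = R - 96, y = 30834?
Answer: 1873331829093/60543652 ≈ 30942.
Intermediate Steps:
R = -171779865/60543652 (R = -3/2 + (10155/(-8854) - 10446/6838)/2 = -3/2 + (10155*(-1/8854) - 10446*1/6838)/2 = -3/2 + (-10155/8854 - 5223/3419)/2 = -3/2 + (½)*(-80964387/30271826) = -3/2 - 80964387/60543652 = -171779865/60543652 ≈ -2.8373)
s = 6528863325/60543652 (s = 9 - (-171779865/60543652 - 96) = 9 - 1*(-5983970457/60543652) = 9 + 5983970457/60543652 = 6528863325/60543652 ≈ 107.84)
s + y = 6528863325/60543652 + 30834 = 1873331829093/60543652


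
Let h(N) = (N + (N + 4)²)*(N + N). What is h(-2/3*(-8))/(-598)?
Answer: -1024/621 ≈ -1.6490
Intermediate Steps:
h(N) = 2*N*(N + (4 + N)²) (h(N) = (N + (4 + N)²)*(2*N) = 2*N*(N + (4 + N)²))
h(-2/3*(-8))/(-598) = (2*(-2/3*(-8))*(-2/3*(-8) + (4 - 2/3*(-8))²))/(-598) = (2*(-2*⅓*(-8))*(-2*⅓*(-8) + (4 - 2*⅓*(-8))²))*(-1/598) = (2*(-⅔*(-8))*(-⅔*(-8) + (4 - ⅔*(-8))²))*(-1/598) = (2*(16/3)*(16/3 + (4 + 16/3)²))*(-1/598) = (2*(16/3)*(16/3 + (28/3)²))*(-1/598) = (2*(16/3)*(16/3 + 784/9))*(-1/598) = (2*(16/3)*(832/9))*(-1/598) = (26624/27)*(-1/598) = -1024/621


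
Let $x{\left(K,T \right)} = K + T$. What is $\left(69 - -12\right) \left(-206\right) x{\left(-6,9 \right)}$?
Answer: $-50058$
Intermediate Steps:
$\left(69 - -12\right) \left(-206\right) x{\left(-6,9 \right)} = \left(69 - -12\right) \left(-206\right) \left(-6 + 9\right) = \left(69 + 12\right) \left(-206\right) 3 = 81 \left(-206\right) 3 = \left(-16686\right) 3 = -50058$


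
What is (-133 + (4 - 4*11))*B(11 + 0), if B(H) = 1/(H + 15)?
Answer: -173/26 ≈ -6.6538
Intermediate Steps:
B(H) = 1/(15 + H)
(-133 + (4 - 4*11))*B(11 + 0) = (-133 + (4 - 4*11))/(15 + (11 + 0)) = (-133 + (4 - 44))/(15 + 11) = (-133 - 40)/26 = -173*1/26 = -173/26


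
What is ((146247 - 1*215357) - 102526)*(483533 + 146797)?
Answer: -108187319880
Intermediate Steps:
((146247 - 1*215357) - 102526)*(483533 + 146797) = ((146247 - 215357) - 102526)*630330 = (-69110 - 102526)*630330 = -171636*630330 = -108187319880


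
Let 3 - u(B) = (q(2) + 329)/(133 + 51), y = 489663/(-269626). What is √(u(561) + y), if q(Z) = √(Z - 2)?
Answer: I*√92932271404406/12402796 ≈ 0.77726*I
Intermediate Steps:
q(Z) = √(-2 + Z)
y = -489663/269626 (y = 489663*(-1/269626) = -489663/269626 ≈ -1.8161)
u(B) = 223/184 (u(B) = 3 - (√(-2 + 2) + 329)/(133 + 51) = 3 - (√0 + 329)/184 = 3 - (0 + 329)/184 = 3 - 329/184 = 223/184)
√(u(561) + y) = √(223/184 - 489663/269626) = √(-14985697/24805592) = I*√92932271404406/12402796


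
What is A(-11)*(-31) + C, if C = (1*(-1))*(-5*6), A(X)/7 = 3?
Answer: -621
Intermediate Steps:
A(X) = 21 (A(X) = 7*3 = 21)
C = 30 (C = -1*(-30) = 30)
A(-11)*(-31) + C = 21*(-31) + 30 = -651 + 30 = -621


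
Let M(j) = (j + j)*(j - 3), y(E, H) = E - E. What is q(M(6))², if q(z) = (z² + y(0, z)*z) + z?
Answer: 1774224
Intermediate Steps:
y(E, H) = 0
M(j) = 2*j*(-3 + j) (M(j) = (2*j)*(-3 + j) = 2*j*(-3 + j))
q(z) = z + z² (q(z) = (z² + 0*z) + z = (z² + 0) + z = z² + z = z + z²)
q(M(6))² = ((2*6*(-3 + 6))*(1 + 2*6*(-3 + 6)))² = ((2*6*3)*(1 + 2*6*3))² = (36*(1 + 36))² = (36*37)² = 1332² = 1774224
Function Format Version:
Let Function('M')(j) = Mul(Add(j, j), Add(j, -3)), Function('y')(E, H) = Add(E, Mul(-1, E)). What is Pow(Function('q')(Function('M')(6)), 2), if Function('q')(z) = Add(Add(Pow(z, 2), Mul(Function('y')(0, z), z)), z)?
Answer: 1774224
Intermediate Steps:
Function('y')(E, H) = 0
Function('M')(j) = Mul(2, j, Add(-3, j)) (Function('M')(j) = Mul(Mul(2, j), Add(-3, j)) = Mul(2, j, Add(-3, j)))
Function('q')(z) = Add(z, Pow(z, 2)) (Function('q')(z) = Add(Add(Pow(z, 2), Mul(0, z)), z) = Add(Add(Pow(z, 2), 0), z) = Add(Pow(z, 2), z) = Add(z, Pow(z, 2)))
Pow(Function('q')(Function('M')(6)), 2) = Pow(Mul(Mul(2, 6, Add(-3, 6)), Add(1, Mul(2, 6, Add(-3, 6)))), 2) = Pow(Mul(Mul(2, 6, 3), Add(1, Mul(2, 6, 3))), 2) = Pow(Mul(36, Add(1, 36)), 2) = Pow(Mul(36, 37), 2) = Pow(1332, 2) = 1774224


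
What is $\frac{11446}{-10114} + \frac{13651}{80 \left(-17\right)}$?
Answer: $- \frac{4518611}{404560} \approx -11.169$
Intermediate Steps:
$\frac{11446}{-10114} + \frac{13651}{80 \left(-17\right)} = 11446 \left(- \frac{1}{10114}\right) + \frac{13651}{-1360} = - \frac{5723}{5057} + 13651 \left(- \frac{1}{1360}\right) = - \frac{5723}{5057} - \frac{803}{80} = - \frac{4518611}{404560}$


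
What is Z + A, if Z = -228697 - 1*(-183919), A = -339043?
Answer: -383821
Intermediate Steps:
Z = -44778 (Z = -228697 + 183919 = -44778)
Z + A = -44778 - 339043 = -383821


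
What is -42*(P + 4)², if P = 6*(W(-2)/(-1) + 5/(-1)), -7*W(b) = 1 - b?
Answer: -161376/7 ≈ -23054.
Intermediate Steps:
W(b) = -⅐ + b/7 (W(b) = -(1 - b)/7 = -⅐ + b/7)
P = -192/7 (P = 6*((-⅐ + (⅐)*(-2))/(-1) + 5/(-1)) = 6*((-⅐ - 2/7)*(-1) + 5*(-1)) = 6*(-3/7*(-1) - 5) = 6*(3/7 - 5) = 6*(-32/7) = -192/7 ≈ -27.429)
-42*(P + 4)² = -42*(-192/7 + 4)² = -42*(-164/7)² = -42*26896/49 = -161376/7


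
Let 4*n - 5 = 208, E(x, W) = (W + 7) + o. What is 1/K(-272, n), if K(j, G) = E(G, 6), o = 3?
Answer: 1/16 ≈ 0.062500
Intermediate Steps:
E(x, W) = 10 + W (E(x, W) = (W + 7) + 3 = (7 + W) + 3 = 10 + W)
n = 213/4 (n = 5/4 + (¼)*208 = 5/4 + 52 = 213/4 ≈ 53.250)
K(j, G) = 16 (K(j, G) = 10 + 6 = 16)
1/K(-272, n) = 1/16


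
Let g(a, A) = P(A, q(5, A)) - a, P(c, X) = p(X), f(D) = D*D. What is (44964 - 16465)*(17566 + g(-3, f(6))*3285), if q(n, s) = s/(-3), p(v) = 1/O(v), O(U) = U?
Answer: 3094677911/4 ≈ 7.7367e+8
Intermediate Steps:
f(D) = D²
p(v) = 1/v
q(n, s) = -s/3 (q(n, s) = s*(-⅓) = -s/3)
P(c, X) = 1/X
g(a, A) = -a - 3/A (g(a, A) = 1/(-A/3) - a = -3/A - a = -a - 3/A)
(44964 - 16465)*(17566 + g(-3, f(6))*3285) = (44964 - 16465)*(17566 + (-1*(-3) - 3/(6²))*3285) = 28499*(17566 + (3 - 3/36)*3285) = 28499*(17566 + (3 - 3*1/36)*3285) = 28499*(17566 + (3 - 1/12)*3285) = 28499*(17566 + (35/12)*3285) = 28499*(17566 + 38325/4) = 28499*(108589/4) = 3094677911/4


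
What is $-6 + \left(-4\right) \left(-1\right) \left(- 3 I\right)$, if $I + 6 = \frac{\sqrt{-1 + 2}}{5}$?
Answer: $\frac{318}{5} \approx 63.6$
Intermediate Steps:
$I = - \frac{29}{5}$ ($I = -6 + \frac{\sqrt{-1 + 2}}{5} = -6 + \sqrt{1} \cdot \frac{1}{5} = -6 + 1 \cdot \frac{1}{5} = -6 + \frac{1}{5} = - \frac{29}{5} \approx -5.8$)
$-6 + \left(-4\right) \left(-1\right) \left(- 3 I\right) = -6 + \left(-4\right) \left(-1\right) \left(\left(-3\right) \left(- \frac{29}{5}\right)\right) = -6 + 4 \cdot \frac{87}{5} = -6 + \frac{348}{5} = \frac{318}{5}$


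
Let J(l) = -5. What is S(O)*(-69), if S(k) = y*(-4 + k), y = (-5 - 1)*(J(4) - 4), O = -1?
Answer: 18630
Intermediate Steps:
y = 54 (y = (-5 - 1)*(-5 - 4) = -6*(-9) = 54)
S(k) = -216 + 54*k (S(k) = 54*(-4 + k) = -216 + 54*k)
S(O)*(-69) = (-216 + 54*(-1))*(-69) = (-216 - 54)*(-69) = -270*(-69) = 18630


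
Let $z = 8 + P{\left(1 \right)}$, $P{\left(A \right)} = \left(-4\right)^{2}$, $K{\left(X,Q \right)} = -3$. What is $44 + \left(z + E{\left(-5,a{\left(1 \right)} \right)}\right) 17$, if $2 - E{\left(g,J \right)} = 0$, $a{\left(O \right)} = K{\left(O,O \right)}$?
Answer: $486$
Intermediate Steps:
$a{\left(O \right)} = -3$
$P{\left(A \right)} = 16$
$E{\left(g,J \right)} = 2$ ($E{\left(g,J \right)} = 2 - 0 = 2 + 0 = 2$)
$z = 24$ ($z = 8 + 16 = 24$)
$44 + \left(z + E{\left(-5,a{\left(1 \right)} \right)}\right) 17 = 44 + \left(24 + 2\right) 17 = 44 + 26 \cdot 17 = 44 + 442 = 486$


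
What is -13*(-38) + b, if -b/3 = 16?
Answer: 446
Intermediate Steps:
b = -48 (b = -3*16 = -48)
-13*(-38) + b = -13*(-38) - 48 = 494 - 48 = 446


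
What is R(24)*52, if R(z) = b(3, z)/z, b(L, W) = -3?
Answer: -13/2 ≈ -6.5000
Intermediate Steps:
R(z) = -3/z
R(24)*52 = -3/24*52 = -3*1/24*52 = -⅛*52 = -13/2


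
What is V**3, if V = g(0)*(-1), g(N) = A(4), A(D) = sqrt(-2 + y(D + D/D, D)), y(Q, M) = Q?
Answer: -3*sqrt(3) ≈ -5.1962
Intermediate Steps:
A(D) = sqrt(-1 + D) (A(D) = sqrt(-2 + (D + D/D)) = sqrt(-2 + (D + 1)) = sqrt(-2 + (1 + D)) = sqrt(-1 + D))
g(N) = sqrt(3) (g(N) = sqrt(-1 + 4) = sqrt(3))
V = -sqrt(3) (V = sqrt(3)*(-1) = -sqrt(3) ≈ -1.7320)
V**3 = (-sqrt(3))**3 = -3*sqrt(3)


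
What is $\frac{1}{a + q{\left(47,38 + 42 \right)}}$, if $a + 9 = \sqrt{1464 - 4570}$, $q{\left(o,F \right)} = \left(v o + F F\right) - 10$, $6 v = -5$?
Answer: $\frac{228306}{1447990417} - \frac{36 i \sqrt{3106}}{1447990417} \approx 0.00015767 - 1.3856 \cdot 10^{-6} i$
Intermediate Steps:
$v = - \frac{5}{6}$ ($v = \frac{1}{6} \left(-5\right) = - \frac{5}{6} \approx -0.83333$)
$q{\left(o,F \right)} = -10 + F^{2} - \frac{5 o}{6}$ ($q{\left(o,F \right)} = \left(- \frac{5 o}{6} + F F\right) - 10 = \left(- \frac{5 o}{6} + F^{2}\right) - 10 = \left(F^{2} - \frac{5 o}{6}\right) - 10 = -10 + F^{2} - \frac{5 o}{6}$)
$a = -9 + i \sqrt{3106}$ ($a = -9 + \sqrt{1464 - 4570} = -9 + \sqrt{-3106} = -9 + i \sqrt{3106} \approx -9.0 + 55.732 i$)
$\frac{1}{a + q{\left(47,38 + 42 \right)}} = \frac{1}{\left(-9 + i \sqrt{3106}\right) - \left(\frac{295}{6} - \left(38 + 42\right)^{2}\right)} = \frac{1}{\left(-9 + i \sqrt{3106}\right) - \left(\frac{295}{6} - 6400\right)} = \frac{1}{\left(-9 + i \sqrt{3106}\right) - - \frac{38105}{6}} = \frac{1}{\left(-9 + i \sqrt{3106}\right) + \frac{38105}{6}} = \frac{1}{\frac{38051}{6} + i \sqrt{3106}}$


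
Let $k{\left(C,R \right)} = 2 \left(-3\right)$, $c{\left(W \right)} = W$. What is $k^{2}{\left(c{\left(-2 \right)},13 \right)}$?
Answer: $36$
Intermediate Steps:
$k{\left(C,R \right)} = -6$
$k^{2}{\left(c{\left(-2 \right)},13 \right)} = \left(-6\right)^{2} = 36$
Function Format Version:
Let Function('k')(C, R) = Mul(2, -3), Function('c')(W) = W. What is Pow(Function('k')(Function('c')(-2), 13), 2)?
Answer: 36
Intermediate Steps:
Function('k')(C, R) = -6
Pow(Function('k')(Function('c')(-2), 13), 2) = Pow(-6, 2) = 36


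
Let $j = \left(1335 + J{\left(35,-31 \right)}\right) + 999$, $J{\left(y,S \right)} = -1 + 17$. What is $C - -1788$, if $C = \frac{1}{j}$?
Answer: $\frac{4201801}{2350} \approx 1788.0$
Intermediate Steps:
$J{\left(y,S \right)} = 16$
$j = 2350$ ($j = \left(1335 + 16\right) + 999 = 1351 + 999 = 2350$)
$C = \frac{1}{2350} \approx 0.00042553$
$C - -1788 = \frac{1}{2350} - -1788 = \frac{1}{2350} + 1788 = \frac{4201801}{2350}$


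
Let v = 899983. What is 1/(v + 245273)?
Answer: 1/1145256 ≈ 8.7317e-7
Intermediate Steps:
1/(v + 245273) = 1/(899983 + 245273) = 1/1145256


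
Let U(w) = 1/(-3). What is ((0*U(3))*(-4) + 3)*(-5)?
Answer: -15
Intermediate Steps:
U(w) = -⅓
((0*U(3))*(-4) + 3)*(-5) = ((0*(-⅓))*(-4) + 3)*(-5) = (0*(-4) + 3)*(-5) = (0 + 3)*(-5) = 3*(-5) = -15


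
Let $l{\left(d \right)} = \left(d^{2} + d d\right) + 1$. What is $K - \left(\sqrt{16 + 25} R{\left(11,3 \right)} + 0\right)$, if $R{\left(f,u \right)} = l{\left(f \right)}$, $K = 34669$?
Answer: $34669 - 243 \sqrt{41} \approx 33113.0$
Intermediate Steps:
$l{\left(d \right)} = 1 + 2 d^{2}$ ($l{\left(d \right)} = \left(d^{2} + d^{2}\right) + 1 = 2 d^{2} + 1 = 1 + 2 d^{2}$)
$R{\left(f,u \right)} = 1 + 2 f^{2}$
$K - \left(\sqrt{16 + 25} R{\left(11,3 \right)} + 0\right) = 34669 - \left(\sqrt{16 + 25} \left(1 + 2 \cdot 11^{2}\right) + 0\right) = 34669 - \left(\sqrt{41} \left(1 + 2 \cdot 121\right) + 0\right) = 34669 - \left(\sqrt{41} \left(1 + 242\right) + 0\right) = 34669 - \left(\sqrt{41} \cdot 243 + 0\right) = 34669 - \left(243 \sqrt{41} + 0\right) = 34669 - 243 \sqrt{41}$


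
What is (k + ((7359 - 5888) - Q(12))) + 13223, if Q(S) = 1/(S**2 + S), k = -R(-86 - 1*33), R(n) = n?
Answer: 2310827/156 ≈ 14813.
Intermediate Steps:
k = 119 (k = -(-86 - 1*33) = -(-86 - 33) = -1*(-119) = 119)
Q(S) = 1/(S + S**2)
(k + ((7359 - 5888) - Q(12))) + 13223 = (119 + ((7359 - 5888) - 1/(12*(1 + 12)))) + 13223 = (119 + (1471 - 1/(12*13))) + 13223 = (119 + (1471 - 1*1/156)) + 13223 = (119 + (1471 - 1/156)) + 13223 = (119 + 229475/156) + 13223 = 248039/156 + 13223 = 2310827/156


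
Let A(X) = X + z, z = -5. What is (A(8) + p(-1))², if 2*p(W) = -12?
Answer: 9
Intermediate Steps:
p(W) = -6 (p(W) = (½)*(-12) = -6)
A(X) = -5 + X (A(X) = X - 5 = -5 + X)
(A(8) + p(-1))² = ((-5 + 8) - 6)² = (3 - 6)² = (-3)² = 9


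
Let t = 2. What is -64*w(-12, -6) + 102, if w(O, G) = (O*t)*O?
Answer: -18330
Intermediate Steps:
w(O, G) = 2*O² (w(O, G) = (O*2)*O = (2*O)*O = 2*O²)
-64*w(-12, -6) + 102 = -128*(-12)² + 102 = -128*144 + 102 = -64*288 + 102 = -18432 + 102 = -18330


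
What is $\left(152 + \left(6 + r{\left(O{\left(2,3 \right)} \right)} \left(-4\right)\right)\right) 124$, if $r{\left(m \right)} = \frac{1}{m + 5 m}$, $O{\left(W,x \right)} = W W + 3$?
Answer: $\frac{411184}{21} \approx 19580.0$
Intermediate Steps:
$O{\left(W,x \right)} = 3 + W^{2}$ ($O{\left(W,x \right)} = W^{2} + 3 = 3 + W^{2}$)
$r{\left(m \right)} = \frac{1}{6 m}$
$\left(152 + \left(6 + r{\left(O{\left(2,3 \right)} \right)} \left(-4\right)\right)\right) 124 = \left(152 + \left(6 + \frac{1}{6 \left(3 + 2^{2}\right)} \left(-4\right)\right)\right) 124 = \left(152 + \left(6 + \frac{1}{6 \left(3 + 4\right)} \left(-4\right)\right)\right) 124 = \left(152 + \left(6 + \frac{1}{6 \cdot 7} \left(-4\right)\right)\right) 124 = \left(152 + \left(6 + \frac{1}{6} \cdot \frac{1}{7} \left(-4\right)\right)\right) 124 = \left(152 + \left(6 + \frac{1}{42} \left(-4\right)\right)\right) 124 = \left(152 + \left(6 - \frac{2}{21}\right)\right) 124 = \left(152 + \frac{124}{21}\right) 124 = \frac{3316}{21} \cdot 124 = \frac{411184}{21}$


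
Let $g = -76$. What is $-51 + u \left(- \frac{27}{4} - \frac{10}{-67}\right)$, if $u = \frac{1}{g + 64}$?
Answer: $- \frac{162247}{3216} \approx -50.45$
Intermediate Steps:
$u = - \frac{1}{12}$ ($u = \frac{1}{-76 + 64} = \frac{1}{-12} = - \frac{1}{12} \approx -0.083333$)
$-51 + u \left(- \frac{27}{4} - \frac{10}{-67}\right) = -51 - \frac{- \frac{27}{4} - \frac{10}{-67}}{12} = -51 - \frac{\left(-27\right) \frac{1}{4} - - \frac{10}{67}}{12} = -51 - \frac{- \frac{27}{4} + \frac{10}{67}}{12} = -51 - - \frac{1769}{3216} = -51 + \frac{1769}{3216} = - \frac{162247}{3216}$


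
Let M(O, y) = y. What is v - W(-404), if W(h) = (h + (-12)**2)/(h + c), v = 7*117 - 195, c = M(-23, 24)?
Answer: 11843/19 ≈ 623.32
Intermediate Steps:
c = 24
v = 624 (v = 819 - 195 = 624)
W(h) = (144 + h)/(24 + h) (W(h) = (h + (-12)**2)/(h + 24) = (h + 144)/(24 + h) = (144 + h)/(24 + h))
v - W(-404) = 624 - (144 - 404)/(24 - 404) = 624 - (-260)/(-380) = 624 - (-1)*(-260)/380 = 624 - 1*13/19 = 624 - 13/19 = 11843/19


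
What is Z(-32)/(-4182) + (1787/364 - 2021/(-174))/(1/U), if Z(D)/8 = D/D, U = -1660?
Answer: -50454849587/1839383 ≈ -27430.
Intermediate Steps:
Z(D) = 8 (Z(D) = 8*(D/D) = 8*1 = 8)
Z(-32)/(-4182) + (1787/364 - 2021/(-174))/(1/U) = 8/(-4182) + (1787/364 - 2021/(-174))/(1/(-1660)) = 8*(-1/4182) + (1787*(1/364) - 2021*(-1/174))/(-1/1660) = -4/2091 + (1787/364 + 2021/174)*(-1660) = -4/2091 + (523291/31668)*(-1660) = -4/2091 - 217165765/7917 = -50454849587/1839383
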